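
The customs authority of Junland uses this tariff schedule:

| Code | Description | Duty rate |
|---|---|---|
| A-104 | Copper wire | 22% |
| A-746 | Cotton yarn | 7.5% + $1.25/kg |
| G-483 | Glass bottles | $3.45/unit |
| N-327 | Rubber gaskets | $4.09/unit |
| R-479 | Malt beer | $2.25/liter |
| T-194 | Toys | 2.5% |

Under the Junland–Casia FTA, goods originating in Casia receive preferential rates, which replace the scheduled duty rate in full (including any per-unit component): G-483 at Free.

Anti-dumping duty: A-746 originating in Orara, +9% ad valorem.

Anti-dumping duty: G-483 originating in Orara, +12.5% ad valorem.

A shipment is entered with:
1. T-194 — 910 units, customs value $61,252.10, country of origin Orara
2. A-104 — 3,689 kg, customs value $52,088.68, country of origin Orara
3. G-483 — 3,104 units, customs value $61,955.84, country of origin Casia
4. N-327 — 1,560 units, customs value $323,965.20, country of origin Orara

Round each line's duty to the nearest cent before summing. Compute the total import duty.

$19,371.21

Line 1 (T-194, Orara, 910 units, $61,252.10):
Base rate for T-194 is 2.5%.
Duty = $61,252.10 × 2.5% = $1,531.30.
Line 2 (A-104, Orara, 3,689 kg, $52,088.68):
Base rate for A-104 is 22%.
Duty = $52,088.68 × 22% = $11,459.51.
Line 3 (G-483, Casia, 3,104 units, $61,955.84):
Base rate for G-483 is $3.45/unit.
Origin Casia qualifies under the Junland–Casia agreement and G-483 is covered: preferential rate Free applies instead.
The additional-duty order on G-483 targets Orara, not Casia; it does not apply.
Duty = $61,955.84 × 0% = $0.00.
Line 4 (N-327, Orara, 1,560 units, $323,965.20):
Base rate for N-327 is $4.09/unit.
Duty = 1,560 × $4.09 = $6,380.40.
Total = $1,531.30 + $11,459.51 + $0.00 + $6,380.40 = $19,371.21.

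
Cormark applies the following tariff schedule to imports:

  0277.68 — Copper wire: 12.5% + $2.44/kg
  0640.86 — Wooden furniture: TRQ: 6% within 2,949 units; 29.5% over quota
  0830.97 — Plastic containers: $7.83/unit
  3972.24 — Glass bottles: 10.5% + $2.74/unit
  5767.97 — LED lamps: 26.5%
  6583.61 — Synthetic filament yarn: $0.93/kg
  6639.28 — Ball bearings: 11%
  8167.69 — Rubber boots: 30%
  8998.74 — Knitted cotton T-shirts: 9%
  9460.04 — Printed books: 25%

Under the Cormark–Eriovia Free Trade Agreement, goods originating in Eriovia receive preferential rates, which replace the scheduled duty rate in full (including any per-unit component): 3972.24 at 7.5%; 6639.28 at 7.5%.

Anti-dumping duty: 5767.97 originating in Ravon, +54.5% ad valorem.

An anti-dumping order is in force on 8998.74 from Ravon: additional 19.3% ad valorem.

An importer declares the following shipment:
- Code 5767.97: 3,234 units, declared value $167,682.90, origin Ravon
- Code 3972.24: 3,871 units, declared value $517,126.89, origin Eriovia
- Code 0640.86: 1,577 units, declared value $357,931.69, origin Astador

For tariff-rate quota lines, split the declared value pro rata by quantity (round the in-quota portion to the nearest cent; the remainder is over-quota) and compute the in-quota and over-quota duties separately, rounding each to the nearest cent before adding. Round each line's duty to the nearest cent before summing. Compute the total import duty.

Line 1 (5767.97, Ravon, 3,234 units, $167,682.90):
Base rate for 5767.97 is 26.5%.
Additional duty on 5767.97 from Ravon: +54.5%. Applied ad valorem rate: 26.5% + 54.5% = 81%.
Duty = $167,682.90 × 81% = $135,823.15.
Line 2 (3972.24, Eriovia, 3,871 units, $517,126.89):
Base rate for 3972.24 is 10.5% + $2.74/unit.
Origin Eriovia qualifies under the Cormark–Eriovia agreement and 3972.24 is covered: preferential rate 7.5% applies instead.
Duty = $517,126.89 × 7.5% = $38,784.52.
Line 3 (0640.86, Astador, 1,577 units, $357,931.69):
Code 0640.86 is under a tariff-rate quota (threshold 2,949 units). Quantity 1,577 units is within the quota, so the in-quota rate 6% applies to the full value.
Duty = $357,931.69 × 6% = $21,475.90.
Total = $135,823.15 + $38,784.52 + $21,475.90 = $196,083.57.

$196,083.57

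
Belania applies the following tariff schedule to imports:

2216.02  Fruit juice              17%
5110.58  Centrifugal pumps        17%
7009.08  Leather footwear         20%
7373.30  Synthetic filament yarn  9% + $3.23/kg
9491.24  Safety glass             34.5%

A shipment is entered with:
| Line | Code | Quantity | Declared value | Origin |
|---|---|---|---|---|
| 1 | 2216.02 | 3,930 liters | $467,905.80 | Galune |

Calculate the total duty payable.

$79,543.99

Line 1 (2216.02, Galune, 3,930 liters, $467,905.80):
Base rate for 2216.02 is 17%.
Duty = $467,905.80 × 17% = $79,543.99.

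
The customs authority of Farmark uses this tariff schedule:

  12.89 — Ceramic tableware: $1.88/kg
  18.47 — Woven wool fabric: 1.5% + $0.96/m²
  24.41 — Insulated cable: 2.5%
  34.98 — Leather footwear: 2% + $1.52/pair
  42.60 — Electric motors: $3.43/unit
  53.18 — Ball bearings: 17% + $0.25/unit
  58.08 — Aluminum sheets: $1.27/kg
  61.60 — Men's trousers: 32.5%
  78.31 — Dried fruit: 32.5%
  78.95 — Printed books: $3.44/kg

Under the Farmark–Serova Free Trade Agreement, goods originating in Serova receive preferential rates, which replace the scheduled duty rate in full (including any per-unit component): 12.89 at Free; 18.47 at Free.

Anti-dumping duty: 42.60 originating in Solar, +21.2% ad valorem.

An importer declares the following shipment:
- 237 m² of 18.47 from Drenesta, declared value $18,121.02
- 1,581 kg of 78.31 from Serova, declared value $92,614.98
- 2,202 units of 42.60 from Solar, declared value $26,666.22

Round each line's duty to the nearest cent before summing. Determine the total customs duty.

Line 1 (18.47, Drenesta, 237 m², $18,121.02):
Base rate for 18.47 is 1.5% + $0.96/m².
18.47 has an FTA preferential rate, but origin Drenesta is not Serova; base rate stands.
Duty = $18,121.02 × 1.5% + 237 × $0.96 = $499.34.
Line 2 (78.31, Serova, 1,581 kg, $92,614.98):
Base rate for 78.31 is 32.5%.
Origin Serova is the FTA partner but 78.31 is not on the preference list; base rate stands.
Duty = $92,614.98 × 32.5% = $30,099.87.
Line 3 (42.60, Solar, 2,202 units, $26,666.22):
Base rate for 42.60 is $3.43/unit.
Additional duty on 42.60 from Solar: +21.2% ad valorem. Applied ad valorem rate = 21.2%.
Duty = $26,666.22 × 21.2% + 2,202 × $3.43 = $13,206.10.
Total = $499.34 + $30,099.87 + $13,206.10 = $43,805.31.

$43,805.31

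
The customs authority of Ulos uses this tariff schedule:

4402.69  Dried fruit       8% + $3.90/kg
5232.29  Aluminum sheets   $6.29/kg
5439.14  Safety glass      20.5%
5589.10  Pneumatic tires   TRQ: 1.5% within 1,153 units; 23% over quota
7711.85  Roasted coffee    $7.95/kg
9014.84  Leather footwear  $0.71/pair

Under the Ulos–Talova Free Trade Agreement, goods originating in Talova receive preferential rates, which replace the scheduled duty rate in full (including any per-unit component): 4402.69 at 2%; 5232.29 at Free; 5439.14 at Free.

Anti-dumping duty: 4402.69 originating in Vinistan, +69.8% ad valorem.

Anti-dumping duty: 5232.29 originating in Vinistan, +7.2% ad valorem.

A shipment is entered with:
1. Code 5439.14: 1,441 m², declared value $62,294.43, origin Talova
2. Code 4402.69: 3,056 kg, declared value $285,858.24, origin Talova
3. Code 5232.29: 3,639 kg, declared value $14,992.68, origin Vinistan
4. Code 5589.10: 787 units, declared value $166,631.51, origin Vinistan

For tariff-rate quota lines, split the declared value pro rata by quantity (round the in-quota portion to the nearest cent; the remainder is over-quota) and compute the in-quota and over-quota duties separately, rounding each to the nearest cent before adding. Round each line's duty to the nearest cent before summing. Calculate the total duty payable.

$32,185.41

Line 1 (5439.14, Talova, 1,441 m², $62,294.43):
Base rate for 5439.14 is 20.5%.
Origin Talova qualifies under the Ulos–Talova agreement and 5439.14 is covered: preferential rate Free applies instead.
Duty = $62,294.43 × 0% = $0.00.
Line 2 (4402.69, Talova, 3,056 kg, $285,858.24):
Base rate for 4402.69 is 8% + $3.90/kg.
Origin Talova qualifies under the Ulos–Talova agreement and 4402.69 is covered: preferential rate 2% applies instead.
The additional-duty order on 4402.69 targets Vinistan, not Talova; it does not apply.
Duty = $285,858.24 × 2% = $5,717.16.
Line 3 (5232.29, Vinistan, 3,639 kg, $14,992.68):
Base rate for 5232.29 is $6.29/kg.
5232.29 has an FTA preferential rate, but origin Vinistan is not Talova; base rate stands.
Additional duty on 5232.29 from Vinistan: +7.2% ad valorem. Applied ad valorem rate = 7.2%.
Duty = $14,992.68 × 7.2% + 3,639 × $6.29 = $23,968.78.
Line 4 (5589.10, Vinistan, 787 units, $166,631.51):
Code 5589.10 is under a tariff-rate quota (threshold 1,153 units). Quantity 787 units is within the quota, so the in-quota rate 1.5% applies to the full value.
Duty = $166,631.51 × 1.5% = $2,499.47.
Total = $0.00 + $5,717.16 + $23,968.78 + $2,499.47 = $32,185.41.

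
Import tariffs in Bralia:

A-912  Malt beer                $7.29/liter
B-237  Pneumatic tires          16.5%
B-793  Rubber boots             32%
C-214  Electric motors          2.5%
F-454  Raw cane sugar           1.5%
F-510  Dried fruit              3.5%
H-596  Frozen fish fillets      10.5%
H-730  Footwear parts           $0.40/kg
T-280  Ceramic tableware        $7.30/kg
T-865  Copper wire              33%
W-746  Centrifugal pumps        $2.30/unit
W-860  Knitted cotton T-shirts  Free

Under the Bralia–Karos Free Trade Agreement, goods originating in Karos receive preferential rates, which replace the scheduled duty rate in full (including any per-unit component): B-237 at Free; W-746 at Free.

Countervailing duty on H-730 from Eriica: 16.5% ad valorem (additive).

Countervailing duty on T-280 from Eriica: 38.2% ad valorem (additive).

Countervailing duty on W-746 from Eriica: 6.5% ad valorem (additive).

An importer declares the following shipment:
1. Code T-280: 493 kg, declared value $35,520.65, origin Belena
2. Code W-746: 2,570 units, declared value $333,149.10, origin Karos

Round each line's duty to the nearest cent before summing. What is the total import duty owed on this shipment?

$3,598.90

Line 1 (T-280, Belena, 493 kg, $35,520.65):
Base rate for T-280 is $7.30/kg.
The additional-duty order on T-280 targets Eriica, not Belena; it does not apply.
Duty = 493 × $7.30 = $3,598.90.
Line 2 (W-746, Karos, 2,570 units, $333,149.10):
Base rate for W-746 is $2.30/unit.
Origin Karos qualifies under the Bralia–Karos agreement and W-746 is covered: preferential rate Free applies instead.
The additional-duty order on W-746 targets Eriica, not Karos; it does not apply.
Duty = $333,149.10 × 0% = $0.00.
Total = $3,598.90 + $0.00 = $3,598.90.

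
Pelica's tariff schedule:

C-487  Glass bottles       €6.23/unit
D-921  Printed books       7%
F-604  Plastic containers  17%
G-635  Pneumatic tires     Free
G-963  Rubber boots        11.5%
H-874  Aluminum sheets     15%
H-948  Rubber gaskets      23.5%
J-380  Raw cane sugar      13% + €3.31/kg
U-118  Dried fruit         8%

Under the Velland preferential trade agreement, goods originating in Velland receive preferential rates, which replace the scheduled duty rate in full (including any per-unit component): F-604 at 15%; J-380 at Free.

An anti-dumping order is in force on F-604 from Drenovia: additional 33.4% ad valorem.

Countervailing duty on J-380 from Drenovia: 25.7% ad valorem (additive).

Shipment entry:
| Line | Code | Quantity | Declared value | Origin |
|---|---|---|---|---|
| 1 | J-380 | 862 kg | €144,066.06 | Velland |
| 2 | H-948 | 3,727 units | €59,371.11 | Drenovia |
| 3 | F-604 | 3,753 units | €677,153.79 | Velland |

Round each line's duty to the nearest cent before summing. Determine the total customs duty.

Line 1 (J-380, Velland, 862 kg, €144,066.06):
Base rate for J-380 is 13% + €3.31/kg.
Origin Velland qualifies under the Pelica–Velland agreement and J-380 is covered: preferential rate Free applies instead.
The additional-duty order on J-380 targets Drenovia, not Velland; it does not apply.
Duty = €144,066.06 × 0% = €0.00.
Line 2 (H-948, Drenovia, 3,727 units, €59,371.11):
Base rate for H-948 is 23.5%.
Duty = €59,371.11 × 23.5% = €13,952.21.
Line 3 (F-604, Velland, 3,753 units, €677,153.79):
Base rate for F-604 is 17%.
Origin Velland qualifies under the Pelica–Velland agreement and F-604 is covered: preferential rate 15% applies instead.
The additional-duty order on F-604 targets Drenovia, not Velland; it does not apply.
Duty = €677,153.79 × 15% = €101,573.07.
Total = €0.00 + €13,952.21 + €101,573.07 = €115,525.28.

€115,525.28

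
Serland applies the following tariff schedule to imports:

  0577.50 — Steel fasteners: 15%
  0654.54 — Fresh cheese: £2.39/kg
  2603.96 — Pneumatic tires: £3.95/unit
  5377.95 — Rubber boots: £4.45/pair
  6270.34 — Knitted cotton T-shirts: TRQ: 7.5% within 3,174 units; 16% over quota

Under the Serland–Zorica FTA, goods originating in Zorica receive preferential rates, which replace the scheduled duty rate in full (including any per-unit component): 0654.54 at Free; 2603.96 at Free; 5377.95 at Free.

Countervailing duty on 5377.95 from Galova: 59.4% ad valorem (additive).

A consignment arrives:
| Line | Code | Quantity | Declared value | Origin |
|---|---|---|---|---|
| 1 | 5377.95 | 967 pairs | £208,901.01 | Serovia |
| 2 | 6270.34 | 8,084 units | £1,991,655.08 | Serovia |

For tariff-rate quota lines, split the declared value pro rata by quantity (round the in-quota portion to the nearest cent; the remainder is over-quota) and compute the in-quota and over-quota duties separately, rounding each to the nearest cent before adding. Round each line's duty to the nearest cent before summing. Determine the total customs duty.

£256,499.80

Line 1 (5377.95, Serovia, 967 pairs, £208,901.01):
Base rate for 5377.95 is £4.45/pair.
5377.95 has an FTA preferential rate, but origin Serovia is not Zorica; base rate stands.
The additional-duty order on 5377.95 targets Galova, not Serovia; it does not apply.
Duty = 967 × £4.45 = £4,303.15.
Line 2 (6270.34, Serovia, 8,084 units, £1,991,655.08):
Code 6270.34 is under a tariff-rate quota (threshold 3,174 units). In-quota: 3,174 units at 7.5%; over-quota: 4,910 units at 16%.
Pro-rata value split: in-quota = £1,991,655.08 × 3,174/8,084 = £781,978.38; over-quota = £1,991,655.08 − £781,978.38 = £1,209,676.70.
In-quota duty = £781,978.38 × 7.5% = £58,648.38. Over-quota duty = £1,209,676.70 × 16% = £193,548.27.
Line duty = £58,648.38 + £193,548.27 = £252,196.65.
Total = £4,303.15 + £252,196.65 = £256,499.80.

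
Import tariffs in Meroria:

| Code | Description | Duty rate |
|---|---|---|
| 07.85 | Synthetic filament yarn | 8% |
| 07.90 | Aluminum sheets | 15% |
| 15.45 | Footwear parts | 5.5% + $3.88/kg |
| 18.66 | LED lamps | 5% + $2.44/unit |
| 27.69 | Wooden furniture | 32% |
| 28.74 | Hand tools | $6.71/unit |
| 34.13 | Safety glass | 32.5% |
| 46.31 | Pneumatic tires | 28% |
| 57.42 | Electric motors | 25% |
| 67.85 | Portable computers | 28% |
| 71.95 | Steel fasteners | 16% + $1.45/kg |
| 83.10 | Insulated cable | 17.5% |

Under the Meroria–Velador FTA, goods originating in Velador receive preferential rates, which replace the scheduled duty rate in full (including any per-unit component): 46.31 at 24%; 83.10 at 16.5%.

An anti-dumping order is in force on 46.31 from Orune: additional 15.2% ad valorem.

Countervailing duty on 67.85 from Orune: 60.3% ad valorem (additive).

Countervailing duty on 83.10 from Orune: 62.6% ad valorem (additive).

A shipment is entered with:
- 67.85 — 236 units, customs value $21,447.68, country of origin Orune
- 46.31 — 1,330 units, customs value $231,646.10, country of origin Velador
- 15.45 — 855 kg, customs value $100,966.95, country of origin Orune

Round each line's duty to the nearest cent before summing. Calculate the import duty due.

$83,403.94

Line 1 (67.85, Orune, 236 units, $21,447.68):
Base rate for 67.85 is 28%.
Additional duty on 67.85 from Orune: +60.3%. Applied ad valorem rate: 28% + 60.3% = 88.3%.
Duty = $21,447.68 × 88.3% = $18,938.30.
Line 2 (46.31, Velador, 1,330 units, $231,646.10):
Base rate for 46.31 is 28%.
Origin Velador qualifies under the Meroria–Velador agreement and 46.31 is covered: preferential rate 24% applies instead.
The additional-duty order on 46.31 targets Orune, not Velador; it does not apply.
Duty = $231,646.10 × 24% = $55,595.06.
Line 3 (15.45, Orune, 855 kg, $100,966.95):
Base rate for 15.45 is 5.5% + $3.88/kg.
Duty = $100,966.95 × 5.5% + 855 × $3.88 = $8,870.58.
Total = $18,938.30 + $55,595.06 + $8,870.58 = $83,403.94.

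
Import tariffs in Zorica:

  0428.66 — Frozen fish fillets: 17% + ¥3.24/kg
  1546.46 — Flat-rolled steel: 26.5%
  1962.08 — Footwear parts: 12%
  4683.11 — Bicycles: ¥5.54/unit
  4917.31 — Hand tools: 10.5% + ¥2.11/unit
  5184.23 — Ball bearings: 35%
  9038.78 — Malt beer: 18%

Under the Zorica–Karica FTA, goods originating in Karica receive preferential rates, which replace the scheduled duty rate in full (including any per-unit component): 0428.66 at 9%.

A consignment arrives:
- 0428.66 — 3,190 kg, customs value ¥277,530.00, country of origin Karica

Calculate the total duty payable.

¥24,977.70

Line 1 (0428.66, Karica, 3,190 kg, ¥277,530.00):
Base rate for 0428.66 is 17% + ¥3.24/kg.
Origin Karica qualifies under the Zorica–Karica agreement and 0428.66 is covered: preferential rate 9% applies instead.
Duty = ¥277,530.00 × 9% = ¥24,977.70.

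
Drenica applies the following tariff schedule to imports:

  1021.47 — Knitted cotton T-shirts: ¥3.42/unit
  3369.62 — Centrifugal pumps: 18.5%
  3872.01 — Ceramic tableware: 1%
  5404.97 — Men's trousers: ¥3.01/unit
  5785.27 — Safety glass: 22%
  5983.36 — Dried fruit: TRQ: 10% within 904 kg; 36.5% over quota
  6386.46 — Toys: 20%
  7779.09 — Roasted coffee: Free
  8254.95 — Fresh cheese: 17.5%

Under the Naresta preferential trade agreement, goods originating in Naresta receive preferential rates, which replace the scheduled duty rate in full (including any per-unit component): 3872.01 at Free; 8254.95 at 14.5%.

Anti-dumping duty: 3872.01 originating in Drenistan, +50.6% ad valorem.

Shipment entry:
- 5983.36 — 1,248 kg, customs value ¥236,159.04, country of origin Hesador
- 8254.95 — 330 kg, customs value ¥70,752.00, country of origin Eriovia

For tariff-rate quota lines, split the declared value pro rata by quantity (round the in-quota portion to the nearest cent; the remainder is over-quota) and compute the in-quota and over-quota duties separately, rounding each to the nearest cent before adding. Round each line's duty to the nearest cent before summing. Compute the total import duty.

Line 1 (5983.36, Hesador, 1,248 kg, ¥236,159.04):
Code 5983.36 is under a tariff-rate quota (threshold 904 kg). In-quota: 904 kg at 10%; over-quota: 344 kg at 36.5%.
Pro-rata value split: in-quota = ¥236,159.04 × 904/1,248 = ¥171,063.92; over-quota = ¥236,159.04 − ¥171,063.92 = ¥65,095.12.
In-quota duty = ¥171,063.92 × 10% = ¥17,106.39. Over-quota duty = ¥65,095.12 × 36.5% = ¥23,759.72.
Line duty = ¥17,106.39 + ¥23,759.72 = ¥40,866.11.
Line 2 (8254.95, Eriovia, 330 kg, ¥70,752.00):
Base rate for 8254.95 is 17.5%.
8254.95 has an FTA preferential rate, but origin Eriovia is not Naresta; base rate stands.
Duty = ¥70,752.00 × 17.5% = ¥12,381.60.
Total = ¥40,866.11 + ¥12,381.60 = ¥53,247.71.

¥53,247.71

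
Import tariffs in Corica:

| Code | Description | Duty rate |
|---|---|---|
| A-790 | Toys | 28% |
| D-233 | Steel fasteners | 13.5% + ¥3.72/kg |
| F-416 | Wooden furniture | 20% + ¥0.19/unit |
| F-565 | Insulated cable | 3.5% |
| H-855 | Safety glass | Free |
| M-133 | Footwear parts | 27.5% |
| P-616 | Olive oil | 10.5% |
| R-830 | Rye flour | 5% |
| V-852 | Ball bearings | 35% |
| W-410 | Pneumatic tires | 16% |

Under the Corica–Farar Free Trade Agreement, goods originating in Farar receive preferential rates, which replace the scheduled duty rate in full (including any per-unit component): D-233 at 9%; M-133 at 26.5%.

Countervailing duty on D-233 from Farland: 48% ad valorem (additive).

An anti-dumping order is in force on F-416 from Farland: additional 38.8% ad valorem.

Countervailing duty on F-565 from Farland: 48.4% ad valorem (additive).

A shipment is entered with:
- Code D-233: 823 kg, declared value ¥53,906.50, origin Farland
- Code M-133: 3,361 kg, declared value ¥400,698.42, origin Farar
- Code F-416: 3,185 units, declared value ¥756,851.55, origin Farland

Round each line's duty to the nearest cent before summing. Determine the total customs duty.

¥588,033.00

Line 1 (D-233, Farland, 823 kg, ¥53,906.50):
Base rate for D-233 is 13.5% + ¥3.72/kg.
D-233 has an FTA preferential rate, but origin Farland is not Farar; base rate stands.
Additional duty on D-233 from Farland: +48%. Applied ad valorem rate: 13.5% + 48% = 61.5%.
Duty = ¥53,906.50 × 61.5% + 823 × ¥3.72 = ¥36,214.06.
Line 2 (M-133, Farar, 3,361 kg, ¥400,698.42):
Base rate for M-133 is 27.5%.
Origin Farar qualifies under the Corica–Farar agreement and M-133 is covered: preferential rate 26.5% applies instead.
Duty = ¥400,698.42 × 26.5% = ¥106,185.08.
Line 3 (F-416, Farland, 3,185 units, ¥756,851.55):
Base rate for F-416 is 20% + ¥0.19/unit.
Additional duty on F-416 from Farland: +38.8%. Applied ad valorem rate: 20% + 38.8% = 58.8%.
Duty = ¥756,851.55 × 58.8% + 3,185 × ¥0.19 = ¥445,633.86.
Total = ¥36,214.06 + ¥106,185.08 + ¥445,633.86 = ¥588,033.00.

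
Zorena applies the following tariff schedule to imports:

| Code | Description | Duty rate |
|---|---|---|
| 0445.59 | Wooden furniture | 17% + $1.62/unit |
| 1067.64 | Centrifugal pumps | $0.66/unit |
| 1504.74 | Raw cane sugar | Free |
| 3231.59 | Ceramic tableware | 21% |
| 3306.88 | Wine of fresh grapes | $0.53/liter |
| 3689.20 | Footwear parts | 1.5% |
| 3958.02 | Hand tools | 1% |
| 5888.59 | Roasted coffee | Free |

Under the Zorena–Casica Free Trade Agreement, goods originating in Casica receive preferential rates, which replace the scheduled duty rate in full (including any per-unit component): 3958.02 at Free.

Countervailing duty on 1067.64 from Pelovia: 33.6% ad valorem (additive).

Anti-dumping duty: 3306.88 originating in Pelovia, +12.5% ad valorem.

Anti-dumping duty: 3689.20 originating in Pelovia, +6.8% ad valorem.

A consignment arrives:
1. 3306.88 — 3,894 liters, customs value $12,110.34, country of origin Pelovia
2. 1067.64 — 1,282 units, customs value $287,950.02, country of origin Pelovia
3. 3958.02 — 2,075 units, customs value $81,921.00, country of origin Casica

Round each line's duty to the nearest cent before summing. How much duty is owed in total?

Line 1 (3306.88, Pelovia, 3,894 liters, $12,110.34):
Base rate for 3306.88 is $0.53/liter.
Additional duty on 3306.88 from Pelovia: +12.5% ad valorem. Applied ad valorem rate = 12.5%.
Duty = $12,110.34 × 12.5% + 3,894 × $0.53 = $3,577.61.
Line 2 (1067.64, Pelovia, 1,282 units, $287,950.02):
Base rate for 1067.64 is $0.66/unit.
Additional duty on 1067.64 from Pelovia: +33.6% ad valorem. Applied ad valorem rate = 33.6%.
Duty = $287,950.02 × 33.6% + 1,282 × $0.66 = $97,597.33.
Line 3 (3958.02, Casica, 2,075 units, $81,921.00):
Base rate for 3958.02 is 1%.
Origin Casica qualifies under the Zorena–Casica agreement and 3958.02 is covered: preferential rate Free applies instead.
Duty = $81,921.00 × 0% = $0.00.
Total = $3,577.61 + $97,597.33 + $0.00 = $101,174.94.

$101,174.94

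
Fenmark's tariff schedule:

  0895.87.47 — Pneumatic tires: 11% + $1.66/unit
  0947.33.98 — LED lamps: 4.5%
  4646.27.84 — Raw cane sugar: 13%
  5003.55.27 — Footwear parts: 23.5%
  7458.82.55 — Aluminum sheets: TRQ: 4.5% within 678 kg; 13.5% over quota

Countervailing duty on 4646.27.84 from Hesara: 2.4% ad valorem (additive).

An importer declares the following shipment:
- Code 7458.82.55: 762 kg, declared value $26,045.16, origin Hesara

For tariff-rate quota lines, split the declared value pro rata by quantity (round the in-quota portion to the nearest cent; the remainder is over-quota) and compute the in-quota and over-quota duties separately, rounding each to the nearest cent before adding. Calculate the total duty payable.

Line 1 (7458.82.55, Hesara, 762 kg, $26,045.16):
Code 7458.82.55 is under a tariff-rate quota (threshold 678 kg). In-quota: 678 kg at 4.5%; over-quota: 84 kg at 13.5%.
Pro-rata value split: in-quota = $26,045.16 × 678/762 = $23,174.04; over-quota = $26,045.16 − $23,174.04 = $2,871.12.
In-quota duty = $23,174.04 × 4.5% = $1,042.83. Over-quota duty = $2,871.12 × 13.5% = $387.60.
Line duty = $1,042.83 + $387.60 = $1,430.43.

$1,430.43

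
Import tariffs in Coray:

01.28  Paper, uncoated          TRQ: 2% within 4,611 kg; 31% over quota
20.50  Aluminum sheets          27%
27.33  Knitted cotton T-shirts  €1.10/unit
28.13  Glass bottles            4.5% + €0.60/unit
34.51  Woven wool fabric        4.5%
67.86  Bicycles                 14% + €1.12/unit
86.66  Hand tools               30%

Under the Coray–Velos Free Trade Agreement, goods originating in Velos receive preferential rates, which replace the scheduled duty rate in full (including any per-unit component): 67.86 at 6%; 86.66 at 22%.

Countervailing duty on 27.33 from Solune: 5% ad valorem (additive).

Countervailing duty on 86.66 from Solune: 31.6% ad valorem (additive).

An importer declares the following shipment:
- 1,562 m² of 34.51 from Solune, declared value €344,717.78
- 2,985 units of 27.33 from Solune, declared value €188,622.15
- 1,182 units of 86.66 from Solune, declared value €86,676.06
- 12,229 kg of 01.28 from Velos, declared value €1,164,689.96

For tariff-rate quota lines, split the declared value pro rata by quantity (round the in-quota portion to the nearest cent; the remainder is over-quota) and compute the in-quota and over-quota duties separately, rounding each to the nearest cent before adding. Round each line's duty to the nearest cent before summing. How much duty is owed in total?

Line 1 (34.51, Solune, 1,562 m², €344,717.78):
Base rate for 34.51 is 4.5%.
Duty = €344,717.78 × 4.5% = €15,512.30.
Line 2 (27.33, Solune, 2,985 units, €188,622.15):
Base rate for 27.33 is €1.10/unit.
Additional duty on 27.33 from Solune: +5% ad valorem. Applied ad valorem rate = 5%.
Duty = €188,622.15 × 5% + 2,985 × €1.10 = €12,714.61.
Line 3 (86.66, Solune, 1,182 units, €86,676.06):
Base rate for 86.66 is 30%.
86.66 has an FTA preferential rate, but origin Solune is not Velos; base rate stands.
Additional duty on 86.66 from Solune: +31.6%. Applied ad valorem rate: 30% + 31.6% = 61.6%.
Duty = €86,676.06 × 61.6% = €53,392.45.
Line 4 (01.28, Velos, 12,229 kg, €1,164,689.96):
Code 01.28 is under a tariff-rate quota (threshold 4,611 kg). In-quota: 4,611 kg at 2%; over-quota: 7,618 kg at 31%.
Pro-rata value split: in-quota = €1,164,689.96 × 4,611/12,229 = €439,151.64; over-quota = €1,164,689.96 − €439,151.64 = €725,538.32.
In-quota duty = €439,151.64 × 2% = €8,783.03. Over-quota duty = €725,538.32 × 31% = €224,916.88.
Line duty = €8,783.03 + €224,916.88 = €233,699.91.
Total = €15,512.30 + €12,714.61 + €53,392.45 + €233,699.91 = €315,319.27.

€315,319.27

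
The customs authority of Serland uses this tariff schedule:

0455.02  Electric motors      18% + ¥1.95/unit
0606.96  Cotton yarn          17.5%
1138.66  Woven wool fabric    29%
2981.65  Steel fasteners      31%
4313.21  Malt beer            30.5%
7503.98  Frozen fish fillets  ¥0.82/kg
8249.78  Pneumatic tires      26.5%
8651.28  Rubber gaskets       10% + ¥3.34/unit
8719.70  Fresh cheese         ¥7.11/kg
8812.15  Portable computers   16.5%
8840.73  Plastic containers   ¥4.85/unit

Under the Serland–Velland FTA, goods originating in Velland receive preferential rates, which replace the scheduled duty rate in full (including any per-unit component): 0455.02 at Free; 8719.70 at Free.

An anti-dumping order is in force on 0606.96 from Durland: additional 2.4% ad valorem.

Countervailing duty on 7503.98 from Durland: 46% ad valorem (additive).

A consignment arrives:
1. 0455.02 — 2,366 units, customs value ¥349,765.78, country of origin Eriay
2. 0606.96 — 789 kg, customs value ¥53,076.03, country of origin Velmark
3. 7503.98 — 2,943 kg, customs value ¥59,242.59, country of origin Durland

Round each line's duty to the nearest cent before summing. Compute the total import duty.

¥106,524.70

Line 1 (0455.02, Eriay, 2,366 units, ¥349,765.78):
Base rate for 0455.02 is 18% + ¥1.95/unit.
0455.02 has an FTA preferential rate, but origin Eriay is not Velland; base rate stands.
Duty = ¥349,765.78 × 18% + 2,366 × ¥1.95 = ¥67,571.54.
Line 2 (0606.96, Velmark, 789 kg, ¥53,076.03):
Base rate for 0606.96 is 17.5%.
The additional-duty order on 0606.96 targets Durland, not Velmark; it does not apply.
Duty = ¥53,076.03 × 17.5% = ¥9,288.31.
Line 3 (7503.98, Durland, 2,943 kg, ¥59,242.59):
Base rate for 7503.98 is ¥0.82/kg.
Additional duty on 7503.98 from Durland: +46% ad valorem. Applied ad valorem rate = 46%.
Duty = ¥59,242.59 × 46% + 2,943 × ¥0.82 = ¥29,664.85.
Total = ¥67,571.54 + ¥9,288.31 + ¥29,664.85 = ¥106,524.70.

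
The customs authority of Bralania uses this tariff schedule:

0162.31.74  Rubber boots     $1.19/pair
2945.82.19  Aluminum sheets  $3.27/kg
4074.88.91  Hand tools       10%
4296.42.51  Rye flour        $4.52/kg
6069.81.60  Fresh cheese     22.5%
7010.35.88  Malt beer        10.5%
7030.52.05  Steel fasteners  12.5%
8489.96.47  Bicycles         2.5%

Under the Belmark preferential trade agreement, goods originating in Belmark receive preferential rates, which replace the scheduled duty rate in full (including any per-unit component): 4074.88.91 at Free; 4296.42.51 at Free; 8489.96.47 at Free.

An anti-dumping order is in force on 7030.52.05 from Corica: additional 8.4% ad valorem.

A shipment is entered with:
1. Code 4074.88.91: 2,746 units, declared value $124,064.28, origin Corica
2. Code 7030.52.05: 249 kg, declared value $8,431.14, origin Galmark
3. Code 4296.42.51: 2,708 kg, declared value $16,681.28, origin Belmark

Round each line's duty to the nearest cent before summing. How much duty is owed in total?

Line 1 (4074.88.91, Corica, 2,746 units, $124,064.28):
Base rate for 4074.88.91 is 10%.
4074.88.91 has an FTA preferential rate, but origin Corica is not Belmark; base rate stands.
Duty = $124,064.28 × 10% = $12,406.43.
Line 2 (7030.52.05, Galmark, 249 kg, $8,431.14):
Base rate for 7030.52.05 is 12.5%.
The additional-duty order on 7030.52.05 targets Corica, not Galmark; it does not apply.
Duty = $8,431.14 × 12.5% = $1,053.89.
Line 3 (4296.42.51, Belmark, 2,708 kg, $16,681.28):
Base rate for 4296.42.51 is $4.52/kg.
Origin Belmark qualifies under the Bralania–Belmark agreement and 4296.42.51 is covered: preferential rate Free applies instead.
Duty = $16,681.28 × 0% = $0.00.
Total = $12,406.43 + $1,053.89 + $0.00 = $13,460.32.

$13,460.32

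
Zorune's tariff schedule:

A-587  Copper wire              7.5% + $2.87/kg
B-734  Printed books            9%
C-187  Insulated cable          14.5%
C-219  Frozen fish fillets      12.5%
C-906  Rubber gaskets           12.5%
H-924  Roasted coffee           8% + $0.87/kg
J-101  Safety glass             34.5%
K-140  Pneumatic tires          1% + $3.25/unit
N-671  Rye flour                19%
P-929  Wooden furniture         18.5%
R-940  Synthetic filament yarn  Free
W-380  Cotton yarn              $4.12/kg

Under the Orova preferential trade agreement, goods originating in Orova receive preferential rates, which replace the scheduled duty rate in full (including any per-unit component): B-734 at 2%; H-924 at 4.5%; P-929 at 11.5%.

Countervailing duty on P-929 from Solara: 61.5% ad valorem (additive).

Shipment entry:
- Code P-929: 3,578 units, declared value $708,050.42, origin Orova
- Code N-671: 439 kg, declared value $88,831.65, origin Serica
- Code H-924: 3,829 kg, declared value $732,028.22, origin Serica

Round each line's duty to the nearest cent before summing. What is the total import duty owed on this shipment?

$160,197.30

Line 1 (P-929, Orova, 3,578 units, $708,050.42):
Base rate for P-929 is 18.5%.
Origin Orova qualifies under the Zorune–Orova agreement and P-929 is covered: preferential rate 11.5% applies instead.
The additional-duty order on P-929 targets Solara, not Orova; it does not apply.
Duty = $708,050.42 × 11.5% = $81,425.80.
Line 2 (N-671, Serica, 439 kg, $88,831.65):
Base rate for N-671 is 19%.
Duty = $88,831.65 × 19% = $16,878.01.
Line 3 (H-924, Serica, 3,829 kg, $732,028.22):
Base rate for H-924 is 8% + $0.87/kg.
H-924 has an FTA preferential rate, but origin Serica is not Orova; base rate stands.
Duty = $732,028.22 × 8% + 3,829 × $0.87 = $61,893.49.
Total = $81,425.80 + $16,878.01 + $61,893.49 = $160,197.30.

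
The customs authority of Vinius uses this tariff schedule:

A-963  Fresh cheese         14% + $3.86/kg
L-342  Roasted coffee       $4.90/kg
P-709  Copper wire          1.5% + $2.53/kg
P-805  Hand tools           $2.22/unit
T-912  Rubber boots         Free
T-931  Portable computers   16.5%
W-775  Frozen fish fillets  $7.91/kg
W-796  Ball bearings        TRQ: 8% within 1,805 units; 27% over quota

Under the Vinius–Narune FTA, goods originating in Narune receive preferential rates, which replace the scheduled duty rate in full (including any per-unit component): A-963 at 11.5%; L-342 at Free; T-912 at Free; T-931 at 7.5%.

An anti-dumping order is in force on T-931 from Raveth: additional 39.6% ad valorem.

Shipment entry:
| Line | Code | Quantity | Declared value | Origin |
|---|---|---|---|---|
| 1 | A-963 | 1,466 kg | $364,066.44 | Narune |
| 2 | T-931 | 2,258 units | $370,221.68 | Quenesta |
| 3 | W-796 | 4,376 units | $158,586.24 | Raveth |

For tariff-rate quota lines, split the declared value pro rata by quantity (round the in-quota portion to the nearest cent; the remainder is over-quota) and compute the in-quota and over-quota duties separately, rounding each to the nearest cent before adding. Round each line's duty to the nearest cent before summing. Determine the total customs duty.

$133,344.00

Line 1 (A-963, Narune, 1,466 kg, $364,066.44):
Base rate for A-963 is 14% + $3.86/kg.
Origin Narune qualifies under the Vinius–Narune agreement and A-963 is covered: preferential rate 11.5% applies instead.
Duty = $364,066.44 × 11.5% = $41,867.64.
Line 2 (T-931, Quenesta, 2,258 units, $370,221.68):
Base rate for T-931 is 16.5%.
T-931 has an FTA preferential rate, but origin Quenesta is not Narune; base rate stands.
The additional-duty order on T-931 targets Raveth, not Quenesta; it does not apply.
Duty = $370,221.68 × 16.5% = $61,086.58.
Line 3 (W-796, Raveth, 4,376 units, $158,586.24):
Code W-796 is under a tariff-rate quota (threshold 1,805 units). In-quota: 1,805 units at 8%; over-quota: 2,571 units at 27%.
Pro-rata value split: in-quota = $158,586.24 × 1,805/4,376 = $65,413.20; over-quota = $158,586.24 − $65,413.20 = $93,173.04.
In-quota duty = $65,413.20 × 8% = $5,233.06. Over-quota duty = $93,173.04 × 27% = $25,156.72.
Line duty = $5,233.06 + $25,156.72 = $30,389.78.
Total = $41,867.64 + $61,086.58 + $30,389.78 = $133,344.00.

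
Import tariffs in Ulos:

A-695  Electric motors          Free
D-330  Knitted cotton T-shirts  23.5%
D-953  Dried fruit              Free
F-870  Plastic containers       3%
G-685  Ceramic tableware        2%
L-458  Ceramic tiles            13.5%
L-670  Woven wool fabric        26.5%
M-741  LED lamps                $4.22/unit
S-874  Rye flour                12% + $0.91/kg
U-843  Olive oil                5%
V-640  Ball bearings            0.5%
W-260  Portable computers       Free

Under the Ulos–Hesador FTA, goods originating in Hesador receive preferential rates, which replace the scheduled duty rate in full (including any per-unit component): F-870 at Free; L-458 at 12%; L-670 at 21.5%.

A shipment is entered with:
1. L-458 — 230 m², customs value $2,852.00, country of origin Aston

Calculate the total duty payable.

$385.02

Line 1 (L-458, Aston, 230 m², $2,852.00):
Base rate for L-458 is 13.5%.
L-458 has an FTA preferential rate, but origin Aston is not Hesador; base rate stands.
Duty = $2,852.00 × 13.5% = $385.02.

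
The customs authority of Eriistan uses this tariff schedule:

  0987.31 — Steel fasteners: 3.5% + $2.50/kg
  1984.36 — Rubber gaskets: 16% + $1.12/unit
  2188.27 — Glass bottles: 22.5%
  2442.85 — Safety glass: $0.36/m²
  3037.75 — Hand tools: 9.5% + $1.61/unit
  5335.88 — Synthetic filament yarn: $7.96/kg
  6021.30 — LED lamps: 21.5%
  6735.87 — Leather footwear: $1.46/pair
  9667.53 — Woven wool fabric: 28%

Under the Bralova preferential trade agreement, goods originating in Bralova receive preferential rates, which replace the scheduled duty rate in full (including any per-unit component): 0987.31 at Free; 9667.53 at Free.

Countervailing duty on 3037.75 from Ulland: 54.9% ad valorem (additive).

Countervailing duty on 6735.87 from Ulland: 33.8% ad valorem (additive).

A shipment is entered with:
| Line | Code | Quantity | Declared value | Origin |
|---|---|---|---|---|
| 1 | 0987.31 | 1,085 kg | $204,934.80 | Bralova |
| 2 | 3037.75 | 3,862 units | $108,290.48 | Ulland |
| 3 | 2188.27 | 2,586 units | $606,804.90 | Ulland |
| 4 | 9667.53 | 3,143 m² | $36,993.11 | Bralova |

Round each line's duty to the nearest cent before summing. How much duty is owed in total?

$212,487.99

Line 1 (0987.31, Bralova, 1,085 kg, $204,934.80):
Base rate for 0987.31 is 3.5% + $2.50/kg.
Origin Bralova qualifies under the Eriistan–Bralova agreement and 0987.31 is covered: preferential rate Free applies instead.
Duty = $204,934.80 × 0% = $0.00.
Line 2 (3037.75, Ulland, 3,862 units, $108,290.48):
Base rate for 3037.75 is 9.5% + $1.61/unit.
Additional duty on 3037.75 from Ulland: +54.9%. Applied ad valorem rate: 9.5% + 54.9% = 64.4%.
Duty = $108,290.48 × 64.4% + 3,862 × $1.61 = $75,956.89.
Line 3 (2188.27, Ulland, 2,586 units, $606,804.90):
Base rate for 2188.27 is 22.5%.
Duty = $606,804.90 × 22.5% = $136,531.10.
Line 4 (9667.53, Bralova, 3,143 m², $36,993.11):
Base rate for 9667.53 is 28%.
Origin Bralova qualifies under the Eriistan–Bralova agreement and 9667.53 is covered: preferential rate Free applies instead.
Duty = $36,993.11 × 0% = $0.00.
Total = $0.00 + $75,956.89 + $136,531.10 + $0.00 = $212,487.99.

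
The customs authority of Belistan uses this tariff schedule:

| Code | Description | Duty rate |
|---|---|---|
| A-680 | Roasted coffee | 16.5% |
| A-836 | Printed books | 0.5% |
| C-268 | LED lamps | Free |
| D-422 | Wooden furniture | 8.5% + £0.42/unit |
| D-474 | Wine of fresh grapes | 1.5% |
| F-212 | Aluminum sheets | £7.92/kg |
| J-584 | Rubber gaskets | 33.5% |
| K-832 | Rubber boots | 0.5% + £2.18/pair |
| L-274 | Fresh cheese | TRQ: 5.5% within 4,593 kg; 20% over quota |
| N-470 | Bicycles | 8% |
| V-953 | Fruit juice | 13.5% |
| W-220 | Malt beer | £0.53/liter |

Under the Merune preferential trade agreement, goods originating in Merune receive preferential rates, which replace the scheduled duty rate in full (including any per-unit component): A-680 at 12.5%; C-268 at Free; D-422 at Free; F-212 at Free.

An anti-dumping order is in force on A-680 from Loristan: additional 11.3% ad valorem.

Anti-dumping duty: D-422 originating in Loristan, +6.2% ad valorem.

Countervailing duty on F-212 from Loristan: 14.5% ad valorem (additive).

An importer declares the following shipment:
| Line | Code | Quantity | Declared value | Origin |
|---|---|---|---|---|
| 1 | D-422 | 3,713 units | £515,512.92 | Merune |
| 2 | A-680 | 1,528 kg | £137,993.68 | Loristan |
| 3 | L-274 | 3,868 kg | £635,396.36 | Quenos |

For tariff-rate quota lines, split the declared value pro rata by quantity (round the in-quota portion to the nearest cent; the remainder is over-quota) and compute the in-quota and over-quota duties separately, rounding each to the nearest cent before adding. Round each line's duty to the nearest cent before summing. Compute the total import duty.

£73,309.04

Line 1 (D-422, Merune, 3,713 units, £515,512.92):
Base rate for D-422 is 8.5% + £0.42/unit.
Origin Merune qualifies under the Belistan–Merune agreement and D-422 is covered: preferential rate Free applies instead.
The additional-duty order on D-422 targets Loristan, not Merune; it does not apply.
Duty = £515,512.92 × 0% = £0.00.
Line 2 (A-680, Loristan, 1,528 kg, £137,993.68):
Base rate for A-680 is 16.5%.
A-680 has an FTA preferential rate, but origin Loristan is not Merune; base rate stands.
Additional duty on A-680 from Loristan: +11.3%. Applied ad valorem rate: 16.5% + 11.3% = 27.8%.
Duty = £137,993.68 × 27.8% = £38,362.24.
Line 3 (L-274, Quenos, 3,868 kg, £635,396.36):
Code L-274 is under a tariff-rate quota (threshold 4,593 kg). Quantity 3,868 kg is within the quota, so the in-quota rate 5.5% applies to the full value.
Duty = £635,396.36 × 5.5% = £34,946.80.
Total = £0.00 + £38,362.24 + £34,946.80 = £73,309.04.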